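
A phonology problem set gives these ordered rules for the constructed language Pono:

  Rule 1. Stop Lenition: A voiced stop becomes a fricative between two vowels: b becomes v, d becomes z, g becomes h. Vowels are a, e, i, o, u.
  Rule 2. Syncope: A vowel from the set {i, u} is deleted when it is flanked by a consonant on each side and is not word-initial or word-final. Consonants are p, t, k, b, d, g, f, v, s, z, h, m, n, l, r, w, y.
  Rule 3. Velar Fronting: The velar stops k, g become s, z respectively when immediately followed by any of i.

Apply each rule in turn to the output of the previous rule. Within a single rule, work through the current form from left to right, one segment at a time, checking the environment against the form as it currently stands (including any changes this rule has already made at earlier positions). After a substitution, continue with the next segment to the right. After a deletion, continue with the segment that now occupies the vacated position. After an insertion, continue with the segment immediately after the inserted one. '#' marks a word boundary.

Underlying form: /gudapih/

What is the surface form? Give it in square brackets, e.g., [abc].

Rule 1 Stop Lenition: [gudapih] → [guzapih]
Rule 2 Syncope: [guzapih] → [gzaph]
Rule 3 Velar Fronting: no change — [gzaph]

[gzaph]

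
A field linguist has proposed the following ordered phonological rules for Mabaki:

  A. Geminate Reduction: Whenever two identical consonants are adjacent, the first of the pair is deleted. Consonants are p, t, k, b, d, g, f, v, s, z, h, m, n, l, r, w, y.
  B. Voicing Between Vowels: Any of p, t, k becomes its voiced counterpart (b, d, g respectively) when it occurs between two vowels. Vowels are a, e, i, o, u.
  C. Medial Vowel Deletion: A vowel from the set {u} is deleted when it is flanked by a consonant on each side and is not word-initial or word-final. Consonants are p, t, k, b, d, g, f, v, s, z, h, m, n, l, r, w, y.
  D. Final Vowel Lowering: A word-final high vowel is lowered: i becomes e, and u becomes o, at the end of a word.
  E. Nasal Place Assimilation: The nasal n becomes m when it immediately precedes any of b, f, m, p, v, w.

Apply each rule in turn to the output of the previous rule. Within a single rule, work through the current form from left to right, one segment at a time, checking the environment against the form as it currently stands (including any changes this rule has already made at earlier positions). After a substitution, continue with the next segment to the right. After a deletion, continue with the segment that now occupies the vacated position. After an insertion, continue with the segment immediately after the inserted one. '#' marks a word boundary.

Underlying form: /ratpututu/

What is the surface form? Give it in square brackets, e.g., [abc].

A Geminate Reduction: no change — [ratpututu]
B Voicing Between Vowels: [ratpututu] → [ratpududu]
C Medial Vowel Deletion: [ratpududu] → [ratpddu]
D Final Vowel Lowering: [ratpddu] → [ratpddo]
E Nasal Place Assimilation: no change — [ratpddo]

[ratpddo]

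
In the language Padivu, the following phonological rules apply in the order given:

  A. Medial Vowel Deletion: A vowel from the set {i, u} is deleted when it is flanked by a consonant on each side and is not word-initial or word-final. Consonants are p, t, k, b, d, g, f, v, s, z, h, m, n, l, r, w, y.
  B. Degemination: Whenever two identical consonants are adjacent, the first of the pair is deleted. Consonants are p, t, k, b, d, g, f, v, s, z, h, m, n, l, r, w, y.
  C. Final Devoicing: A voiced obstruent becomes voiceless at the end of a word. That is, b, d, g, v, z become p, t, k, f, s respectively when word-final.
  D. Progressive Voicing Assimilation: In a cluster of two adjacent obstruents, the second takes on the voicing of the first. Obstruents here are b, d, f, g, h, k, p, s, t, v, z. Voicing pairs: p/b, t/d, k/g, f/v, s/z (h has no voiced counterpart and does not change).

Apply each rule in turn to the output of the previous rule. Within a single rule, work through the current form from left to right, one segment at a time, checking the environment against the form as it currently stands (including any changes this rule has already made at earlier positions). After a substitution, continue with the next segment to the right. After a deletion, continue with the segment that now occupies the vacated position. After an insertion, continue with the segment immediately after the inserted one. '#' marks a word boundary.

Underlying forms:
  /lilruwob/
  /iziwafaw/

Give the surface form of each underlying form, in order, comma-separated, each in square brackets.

/lilruwob/:
  A Medial Vowel Deletion: [lilruwob] → [llrwob]
  B Degemination: [llrwob] → [lrwob]
  C Final Devoicing: [lrwob] → [lrwop]
  D Progressive Voicing Assimilation: no change — [lrwop]
/iziwafaw/:
  A Medial Vowel Deletion: [iziwafaw] → [izwafaw]
  B Degemination: no change — [izwafaw]
  C Final Devoicing: no change — [izwafaw]
  D Progressive Voicing Assimilation: no change — [izwafaw]

[lrwop], [izwafaw]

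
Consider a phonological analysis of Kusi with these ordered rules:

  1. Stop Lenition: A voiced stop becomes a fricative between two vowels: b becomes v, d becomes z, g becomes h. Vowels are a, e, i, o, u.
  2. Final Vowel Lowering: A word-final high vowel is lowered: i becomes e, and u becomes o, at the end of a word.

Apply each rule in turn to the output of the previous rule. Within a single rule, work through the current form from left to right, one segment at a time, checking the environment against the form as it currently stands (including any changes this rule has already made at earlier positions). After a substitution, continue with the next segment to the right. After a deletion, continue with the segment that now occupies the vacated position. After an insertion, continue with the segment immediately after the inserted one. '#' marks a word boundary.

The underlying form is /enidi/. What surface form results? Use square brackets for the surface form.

[enize]

1 Stop Lenition: [enidi] → [enizi]
2 Final Vowel Lowering: [enizi] → [enize]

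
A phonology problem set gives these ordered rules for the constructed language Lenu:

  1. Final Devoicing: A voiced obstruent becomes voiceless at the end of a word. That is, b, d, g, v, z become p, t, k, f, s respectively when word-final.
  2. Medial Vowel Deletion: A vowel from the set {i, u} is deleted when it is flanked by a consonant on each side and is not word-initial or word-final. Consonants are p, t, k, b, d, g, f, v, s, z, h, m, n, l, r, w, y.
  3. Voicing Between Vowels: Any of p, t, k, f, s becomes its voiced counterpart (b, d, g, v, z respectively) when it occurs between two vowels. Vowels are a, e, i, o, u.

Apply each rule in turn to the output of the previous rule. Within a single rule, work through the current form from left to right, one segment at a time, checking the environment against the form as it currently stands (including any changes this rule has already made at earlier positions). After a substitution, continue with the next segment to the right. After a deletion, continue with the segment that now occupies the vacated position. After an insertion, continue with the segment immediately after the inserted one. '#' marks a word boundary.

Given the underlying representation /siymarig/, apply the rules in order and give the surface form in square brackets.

[symark]

1 Final Devoicing: [siymarig] → [siymarik]
2 Medial Vowel Deletion: [siymarik] → [symark]
3 Voicing Between Vowels: no change — [symark]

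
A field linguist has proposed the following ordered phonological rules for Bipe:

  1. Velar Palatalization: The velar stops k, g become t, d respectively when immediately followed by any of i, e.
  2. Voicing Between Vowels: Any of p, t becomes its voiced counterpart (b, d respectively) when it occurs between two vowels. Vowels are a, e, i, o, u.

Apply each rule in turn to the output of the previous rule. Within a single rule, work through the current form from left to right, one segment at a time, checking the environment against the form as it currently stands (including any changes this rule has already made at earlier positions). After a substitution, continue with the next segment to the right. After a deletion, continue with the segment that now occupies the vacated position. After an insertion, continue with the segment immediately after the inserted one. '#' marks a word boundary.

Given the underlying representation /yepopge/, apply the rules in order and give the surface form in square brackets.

[yebopde]

1 Velar Palatalization: [yepopge] → [yepopde]
2 Voicing Between Vowels: [yepopde] → [yebopde]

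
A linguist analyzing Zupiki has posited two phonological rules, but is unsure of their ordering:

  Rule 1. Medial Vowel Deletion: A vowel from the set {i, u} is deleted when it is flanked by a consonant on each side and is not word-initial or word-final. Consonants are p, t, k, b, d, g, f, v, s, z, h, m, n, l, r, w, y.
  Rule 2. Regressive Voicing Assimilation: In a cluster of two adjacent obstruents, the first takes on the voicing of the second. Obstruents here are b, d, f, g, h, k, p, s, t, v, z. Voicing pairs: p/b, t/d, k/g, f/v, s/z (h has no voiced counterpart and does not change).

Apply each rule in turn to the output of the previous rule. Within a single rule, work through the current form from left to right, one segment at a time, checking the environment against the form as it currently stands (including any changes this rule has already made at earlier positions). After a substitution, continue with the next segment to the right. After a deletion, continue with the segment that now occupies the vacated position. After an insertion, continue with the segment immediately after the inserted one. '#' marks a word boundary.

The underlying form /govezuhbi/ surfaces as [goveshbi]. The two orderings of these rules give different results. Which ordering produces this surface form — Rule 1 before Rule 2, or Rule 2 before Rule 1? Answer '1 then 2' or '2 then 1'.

Order 1 then 2:
  1 Medial Vowel Deletion: [govezuhbi] → [govezhbi]
  2 Regressive Voicing Assimilation: [govezhbi] → [goveshbi]
  result: [goveshbi]
Order 2 then 1:
  2 Regressive Voicing Assimilation: no change — [govezuhbi]
  1 Medial Vowel Deletion: [govezuhbi] → [govezhbi]
  result: [govezhbi]

1 then 2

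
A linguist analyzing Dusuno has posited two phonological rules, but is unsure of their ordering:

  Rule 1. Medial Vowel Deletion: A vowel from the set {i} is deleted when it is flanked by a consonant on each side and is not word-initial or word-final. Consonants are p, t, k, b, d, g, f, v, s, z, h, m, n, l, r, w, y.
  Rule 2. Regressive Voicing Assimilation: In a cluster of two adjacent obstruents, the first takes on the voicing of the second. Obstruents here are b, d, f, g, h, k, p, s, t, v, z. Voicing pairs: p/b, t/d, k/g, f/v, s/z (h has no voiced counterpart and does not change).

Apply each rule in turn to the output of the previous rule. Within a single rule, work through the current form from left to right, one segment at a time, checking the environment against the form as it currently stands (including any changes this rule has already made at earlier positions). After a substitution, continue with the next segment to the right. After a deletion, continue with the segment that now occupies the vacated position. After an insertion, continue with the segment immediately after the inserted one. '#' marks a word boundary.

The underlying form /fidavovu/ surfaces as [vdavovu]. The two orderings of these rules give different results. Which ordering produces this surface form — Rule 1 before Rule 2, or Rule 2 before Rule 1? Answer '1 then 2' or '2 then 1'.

Order 1 then 2:
  1 Medial Vowel Deletion: [fidavovu] → [fdavovu]
  2 Regressive Voicing Assimilation: [fdavovu] → [vdavovu]
  result: [vdavovu]
Order 2 then 1:
  2 Regressive Voicing Assimilation: no change — [fidavovu]
  1 Medial Vowel Deletion: [fidavovu] → [fdavovu]
  result: [fdavovu]

1 then 2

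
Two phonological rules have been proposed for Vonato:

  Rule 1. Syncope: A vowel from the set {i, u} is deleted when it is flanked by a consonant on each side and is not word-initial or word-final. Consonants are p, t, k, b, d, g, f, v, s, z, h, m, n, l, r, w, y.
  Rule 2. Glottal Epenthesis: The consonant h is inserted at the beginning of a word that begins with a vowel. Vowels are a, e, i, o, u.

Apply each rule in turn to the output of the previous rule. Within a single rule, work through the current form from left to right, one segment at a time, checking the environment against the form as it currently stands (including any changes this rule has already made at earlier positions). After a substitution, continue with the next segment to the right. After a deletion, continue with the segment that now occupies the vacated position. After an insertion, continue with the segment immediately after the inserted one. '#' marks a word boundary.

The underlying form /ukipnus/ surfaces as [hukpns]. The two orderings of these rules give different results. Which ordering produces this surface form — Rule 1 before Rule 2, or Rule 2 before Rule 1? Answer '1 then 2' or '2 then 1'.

1 then 2

Order 1 then 2:
  1 Syncope: [ukipnus] → [ukpns]
  2 Glottal Epenthesis: [ukpns] → [hukpns]
  result: [hukpns]
Order 2 then 1:
  2 Glottal Epenthesis: [ukipnus] → [hukipnus]
  1 Syncope: [hukipnus] → [hkpns]
  result: [hkpns]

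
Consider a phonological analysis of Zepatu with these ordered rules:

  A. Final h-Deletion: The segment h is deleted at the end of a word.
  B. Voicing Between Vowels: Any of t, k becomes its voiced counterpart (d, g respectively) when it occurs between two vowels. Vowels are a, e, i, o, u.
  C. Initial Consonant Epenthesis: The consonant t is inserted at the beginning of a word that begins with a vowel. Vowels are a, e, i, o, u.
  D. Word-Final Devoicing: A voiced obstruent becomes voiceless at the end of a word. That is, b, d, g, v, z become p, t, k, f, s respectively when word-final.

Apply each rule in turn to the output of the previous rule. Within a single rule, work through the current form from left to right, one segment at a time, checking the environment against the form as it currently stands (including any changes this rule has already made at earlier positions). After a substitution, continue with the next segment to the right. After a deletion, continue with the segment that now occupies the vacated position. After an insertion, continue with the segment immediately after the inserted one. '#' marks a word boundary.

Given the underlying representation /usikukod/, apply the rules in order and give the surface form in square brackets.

[tusigugot]

A Final h-Deletion: no change — [usikukod]
B Voicing Between Vowels: [usikukod] → [usigugod]
C Initial Consonant Epenthesis: [usigugod] → [tusigugod]
D Word-Final Devoicing: [tusigugod] → [tusigugot]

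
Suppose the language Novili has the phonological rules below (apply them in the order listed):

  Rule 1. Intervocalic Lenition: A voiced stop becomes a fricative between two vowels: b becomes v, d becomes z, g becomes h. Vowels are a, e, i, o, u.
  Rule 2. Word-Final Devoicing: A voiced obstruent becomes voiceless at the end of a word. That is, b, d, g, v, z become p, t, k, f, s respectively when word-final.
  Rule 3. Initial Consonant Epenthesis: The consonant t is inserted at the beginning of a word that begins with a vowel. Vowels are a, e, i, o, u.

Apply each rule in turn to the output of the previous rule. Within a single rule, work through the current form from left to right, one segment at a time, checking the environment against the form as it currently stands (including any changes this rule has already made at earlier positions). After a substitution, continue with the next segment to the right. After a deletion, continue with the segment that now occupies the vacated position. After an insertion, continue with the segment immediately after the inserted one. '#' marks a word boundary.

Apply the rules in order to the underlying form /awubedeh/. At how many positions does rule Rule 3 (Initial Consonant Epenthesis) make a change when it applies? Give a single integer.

Rule 1 Intervocalic Lenition: [awubedeh] → [awuvezeh]
Rule 2 Word-Final Devoicing: no change — [awuvezeh]
Rule 3 Initial Consonant Epenthesis: [awuvezeh] → [tawuvezeh]
Rule Rule 3 changed 1 position(s).

1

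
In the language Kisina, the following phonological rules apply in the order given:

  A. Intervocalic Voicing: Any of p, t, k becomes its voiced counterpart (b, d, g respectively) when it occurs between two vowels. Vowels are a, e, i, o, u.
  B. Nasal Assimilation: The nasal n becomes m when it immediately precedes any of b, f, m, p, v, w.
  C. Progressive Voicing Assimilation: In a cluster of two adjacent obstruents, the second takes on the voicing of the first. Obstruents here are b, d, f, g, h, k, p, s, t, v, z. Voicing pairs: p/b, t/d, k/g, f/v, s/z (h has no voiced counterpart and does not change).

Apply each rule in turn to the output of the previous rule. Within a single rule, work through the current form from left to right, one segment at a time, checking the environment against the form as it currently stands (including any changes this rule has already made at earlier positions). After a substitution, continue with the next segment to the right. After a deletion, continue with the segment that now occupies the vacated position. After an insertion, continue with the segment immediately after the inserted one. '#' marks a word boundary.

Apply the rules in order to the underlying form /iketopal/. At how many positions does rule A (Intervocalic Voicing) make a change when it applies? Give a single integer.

A Intervocalic Voicing: [iketopal] → [igedobal]
B Nasal Assimilation: no change — [igedobal]
C Progressive Voicing Assimilation: no change — [igedobal]
Rule A changed 3 position(s).

3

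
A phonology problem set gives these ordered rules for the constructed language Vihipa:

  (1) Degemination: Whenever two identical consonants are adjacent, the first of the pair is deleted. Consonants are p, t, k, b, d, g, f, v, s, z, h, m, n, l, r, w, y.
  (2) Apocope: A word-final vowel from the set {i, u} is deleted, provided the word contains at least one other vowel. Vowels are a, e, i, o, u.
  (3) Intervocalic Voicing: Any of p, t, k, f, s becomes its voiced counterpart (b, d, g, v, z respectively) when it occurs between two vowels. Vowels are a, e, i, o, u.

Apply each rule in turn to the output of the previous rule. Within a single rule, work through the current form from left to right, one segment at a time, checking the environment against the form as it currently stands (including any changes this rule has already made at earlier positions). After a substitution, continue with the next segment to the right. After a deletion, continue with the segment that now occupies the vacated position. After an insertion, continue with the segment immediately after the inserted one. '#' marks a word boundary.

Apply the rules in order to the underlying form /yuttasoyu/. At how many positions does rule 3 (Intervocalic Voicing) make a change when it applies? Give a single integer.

2

(1) Degemination: [yuttasoyu] → [yutasoyu]
(2) Apocope: [yutasoyu] → [yutasoy]
(3) Intervocalic Voicing: [yutasoy] → [yudazoy]
Rule 3 changed 2 position(s).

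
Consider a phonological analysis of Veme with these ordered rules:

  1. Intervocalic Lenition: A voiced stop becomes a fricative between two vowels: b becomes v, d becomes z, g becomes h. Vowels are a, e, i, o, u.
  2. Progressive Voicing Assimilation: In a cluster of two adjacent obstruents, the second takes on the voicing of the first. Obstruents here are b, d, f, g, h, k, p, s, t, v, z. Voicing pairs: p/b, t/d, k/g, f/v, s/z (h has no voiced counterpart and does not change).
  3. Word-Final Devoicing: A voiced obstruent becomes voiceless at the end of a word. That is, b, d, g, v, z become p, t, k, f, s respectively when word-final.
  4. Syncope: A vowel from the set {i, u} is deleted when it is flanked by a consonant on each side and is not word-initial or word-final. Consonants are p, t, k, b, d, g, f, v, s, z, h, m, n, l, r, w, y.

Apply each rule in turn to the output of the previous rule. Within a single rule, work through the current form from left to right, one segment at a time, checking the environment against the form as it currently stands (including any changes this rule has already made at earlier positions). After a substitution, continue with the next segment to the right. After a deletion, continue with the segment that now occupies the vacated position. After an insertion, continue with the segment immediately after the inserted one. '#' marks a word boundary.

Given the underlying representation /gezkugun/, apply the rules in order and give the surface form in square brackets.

1 Intervocalic Lenition: [gezkugun] → [gezkuhun]
2 Progressive Voicing Assimilation: [gezkuhun] → [gezguhun]
3 Word-Final Devoicing: no change — [gezguhun]
4 Syncope: [gezguhun] → [gezghn]

[gezghn]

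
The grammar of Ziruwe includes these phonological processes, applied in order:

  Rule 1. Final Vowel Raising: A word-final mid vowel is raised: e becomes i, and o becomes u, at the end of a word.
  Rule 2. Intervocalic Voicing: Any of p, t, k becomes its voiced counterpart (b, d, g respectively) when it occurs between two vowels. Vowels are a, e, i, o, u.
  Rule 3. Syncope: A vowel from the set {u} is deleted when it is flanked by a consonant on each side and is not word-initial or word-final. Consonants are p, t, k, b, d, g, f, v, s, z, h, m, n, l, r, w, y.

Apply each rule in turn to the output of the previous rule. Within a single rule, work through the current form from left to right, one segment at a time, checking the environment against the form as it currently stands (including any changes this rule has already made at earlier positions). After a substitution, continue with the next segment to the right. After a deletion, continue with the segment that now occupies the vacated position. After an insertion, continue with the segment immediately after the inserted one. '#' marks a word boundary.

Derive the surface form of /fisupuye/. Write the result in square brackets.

Rule 1 Final Vowel Raising: [fisupuye] → [fisupuyi]
Rule 2 Intervocalic Voicing: [fisupuyi] → [fisubuyi]
Rule 3 Syncope: [fisubuyi] → [fisbyi]

[fisbyi]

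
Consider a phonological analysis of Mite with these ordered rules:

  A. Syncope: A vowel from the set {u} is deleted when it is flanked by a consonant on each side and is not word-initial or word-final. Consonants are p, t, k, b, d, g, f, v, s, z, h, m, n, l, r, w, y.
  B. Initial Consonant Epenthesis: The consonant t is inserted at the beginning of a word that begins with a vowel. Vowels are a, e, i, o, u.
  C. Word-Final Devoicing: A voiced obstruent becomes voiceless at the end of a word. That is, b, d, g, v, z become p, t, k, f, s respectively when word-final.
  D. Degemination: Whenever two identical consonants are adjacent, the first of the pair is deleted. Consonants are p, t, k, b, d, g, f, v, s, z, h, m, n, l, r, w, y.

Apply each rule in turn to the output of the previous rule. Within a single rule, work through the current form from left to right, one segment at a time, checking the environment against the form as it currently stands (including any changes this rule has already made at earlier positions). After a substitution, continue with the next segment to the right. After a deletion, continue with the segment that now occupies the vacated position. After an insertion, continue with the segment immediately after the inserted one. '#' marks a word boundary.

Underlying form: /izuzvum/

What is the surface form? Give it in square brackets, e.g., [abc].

A Syncope: [izuzvum] → [izzvm]
B Initial Consonant Epenthesis: [izzvm] → [tizzvm]
C Word-Final Devoicing: no change — [tizzvm]
D Degemination: [tizzvm] → [tizvm]

[tizvm]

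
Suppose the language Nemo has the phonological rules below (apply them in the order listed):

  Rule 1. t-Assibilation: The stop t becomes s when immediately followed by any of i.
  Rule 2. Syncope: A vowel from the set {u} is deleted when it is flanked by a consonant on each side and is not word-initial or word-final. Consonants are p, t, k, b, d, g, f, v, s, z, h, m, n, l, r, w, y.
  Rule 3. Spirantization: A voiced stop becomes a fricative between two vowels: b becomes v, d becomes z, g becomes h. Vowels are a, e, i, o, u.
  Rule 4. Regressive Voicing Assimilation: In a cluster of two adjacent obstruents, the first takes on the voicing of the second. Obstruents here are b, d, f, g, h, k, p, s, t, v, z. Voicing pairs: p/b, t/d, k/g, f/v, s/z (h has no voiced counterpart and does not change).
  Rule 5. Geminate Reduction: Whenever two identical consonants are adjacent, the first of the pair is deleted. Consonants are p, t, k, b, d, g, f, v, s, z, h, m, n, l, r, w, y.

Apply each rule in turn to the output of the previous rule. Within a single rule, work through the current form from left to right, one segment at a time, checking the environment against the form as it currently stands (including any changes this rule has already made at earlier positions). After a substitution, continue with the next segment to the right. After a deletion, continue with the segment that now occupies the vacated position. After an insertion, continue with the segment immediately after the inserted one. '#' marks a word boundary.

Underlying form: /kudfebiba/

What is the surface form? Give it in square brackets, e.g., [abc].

Rule 1 t-Assibilation: no change — [kudfebiba]
Rule 2 Syncope: [kudfebiba] → [kdfebiba]
Rule 3 Spirantization: [kdfebiba] → [kdfeviva]
Rule 4 Regressive Voicing Assimilation: [kdfeviva] → [gtfeviva]
Rule 5 Geminate Reduction: no change — [gtfeviva]

[gtfeviva]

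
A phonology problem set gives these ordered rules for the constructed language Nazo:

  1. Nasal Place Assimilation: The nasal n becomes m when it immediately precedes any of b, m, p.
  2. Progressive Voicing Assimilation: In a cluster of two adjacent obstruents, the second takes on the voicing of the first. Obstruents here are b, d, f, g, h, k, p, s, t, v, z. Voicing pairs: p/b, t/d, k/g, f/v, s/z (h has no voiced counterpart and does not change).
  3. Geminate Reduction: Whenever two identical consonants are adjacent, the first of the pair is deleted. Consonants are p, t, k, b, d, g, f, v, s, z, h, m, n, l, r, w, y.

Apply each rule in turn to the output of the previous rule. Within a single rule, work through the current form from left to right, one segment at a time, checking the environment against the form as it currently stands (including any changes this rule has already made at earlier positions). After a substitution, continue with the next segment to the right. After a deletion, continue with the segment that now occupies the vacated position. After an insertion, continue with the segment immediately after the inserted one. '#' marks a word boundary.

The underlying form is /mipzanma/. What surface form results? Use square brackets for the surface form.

[mipsama]

1 Nasal Place Assimilation: [mipzanma] → [mipzamma]
2 Progressive Voicing Assimilation: [mipzamma] → [mipsamma]
3 Geminate Reduction: [mipsamma] → [mipsama]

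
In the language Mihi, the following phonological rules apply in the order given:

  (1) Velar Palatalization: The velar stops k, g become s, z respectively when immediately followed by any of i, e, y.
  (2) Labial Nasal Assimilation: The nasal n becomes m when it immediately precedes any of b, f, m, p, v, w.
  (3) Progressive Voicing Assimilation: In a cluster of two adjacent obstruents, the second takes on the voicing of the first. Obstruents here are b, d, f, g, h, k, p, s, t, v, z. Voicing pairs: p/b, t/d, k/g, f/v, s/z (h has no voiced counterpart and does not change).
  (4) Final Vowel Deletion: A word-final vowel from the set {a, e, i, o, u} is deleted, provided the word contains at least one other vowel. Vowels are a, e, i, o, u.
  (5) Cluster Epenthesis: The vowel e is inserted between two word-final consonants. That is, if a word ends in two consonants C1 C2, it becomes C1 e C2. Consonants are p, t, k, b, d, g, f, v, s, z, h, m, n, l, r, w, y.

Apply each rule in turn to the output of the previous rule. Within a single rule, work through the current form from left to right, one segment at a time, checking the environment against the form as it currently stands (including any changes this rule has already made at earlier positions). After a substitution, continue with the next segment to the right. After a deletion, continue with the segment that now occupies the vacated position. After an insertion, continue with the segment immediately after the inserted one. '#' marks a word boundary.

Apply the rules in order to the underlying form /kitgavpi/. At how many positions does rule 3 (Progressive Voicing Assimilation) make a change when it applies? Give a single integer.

2

(1) Velar Palatalization: [kitgavpi] → [sitgavpi]
(2) Labial Nasal Assimilation: no change — [sitgavpi]
(3) Progressive Voicing Assimilation: [sitgavpi] → [sitkavbi]
(4) Final Vowel Deletion: [sitkavbi] → [sitkavb]
(5) Cluster Epenthesis: [sitkavb] → [sitkaveb]
Rule 3 changed 2 position(s).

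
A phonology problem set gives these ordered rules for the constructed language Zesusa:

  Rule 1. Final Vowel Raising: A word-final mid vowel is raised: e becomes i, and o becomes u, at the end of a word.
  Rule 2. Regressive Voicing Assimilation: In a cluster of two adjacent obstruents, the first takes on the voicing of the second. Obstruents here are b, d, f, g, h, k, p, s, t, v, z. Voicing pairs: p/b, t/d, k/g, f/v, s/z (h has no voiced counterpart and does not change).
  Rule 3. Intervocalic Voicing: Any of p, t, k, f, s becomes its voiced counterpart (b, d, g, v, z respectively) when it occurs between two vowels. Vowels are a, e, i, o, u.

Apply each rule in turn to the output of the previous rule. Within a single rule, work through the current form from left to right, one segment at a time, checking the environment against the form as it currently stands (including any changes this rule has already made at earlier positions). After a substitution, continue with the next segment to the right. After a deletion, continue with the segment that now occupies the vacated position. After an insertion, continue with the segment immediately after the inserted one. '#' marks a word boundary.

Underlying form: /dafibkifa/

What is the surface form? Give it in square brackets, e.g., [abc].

[davipkiva]

Rule 1 Final Vowel Raising: no change — [dafibkifa]
Rule 2 Regressive Voicing Assimilation: [dafibkifa] → [dafipkifa]
Rule 3 Intervocalic Voicing: [dafipkifa] → [davipkiva]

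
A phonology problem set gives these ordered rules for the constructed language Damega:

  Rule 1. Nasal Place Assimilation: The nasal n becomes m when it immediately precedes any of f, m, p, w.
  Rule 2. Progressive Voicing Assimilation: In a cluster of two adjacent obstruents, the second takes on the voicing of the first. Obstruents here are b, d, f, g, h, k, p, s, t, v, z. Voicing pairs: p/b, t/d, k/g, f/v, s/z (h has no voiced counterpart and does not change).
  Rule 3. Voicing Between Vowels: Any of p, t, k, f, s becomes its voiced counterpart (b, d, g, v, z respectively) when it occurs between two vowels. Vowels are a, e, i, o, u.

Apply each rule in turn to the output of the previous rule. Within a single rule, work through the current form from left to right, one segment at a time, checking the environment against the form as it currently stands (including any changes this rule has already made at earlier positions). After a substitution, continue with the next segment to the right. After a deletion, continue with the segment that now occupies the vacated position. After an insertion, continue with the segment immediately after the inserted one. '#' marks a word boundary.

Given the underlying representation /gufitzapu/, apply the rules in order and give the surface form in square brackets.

Rule 1 Nasal Place Assimilation: no change — [gufitzapu]
Rule 2 Progressive Voicing Assimilation: [gufitzapu] → [gufitsapu]
Rule 3 Voicing Between Vowels: [gufitsapu] → [guvitsabu]

[guvitsabu]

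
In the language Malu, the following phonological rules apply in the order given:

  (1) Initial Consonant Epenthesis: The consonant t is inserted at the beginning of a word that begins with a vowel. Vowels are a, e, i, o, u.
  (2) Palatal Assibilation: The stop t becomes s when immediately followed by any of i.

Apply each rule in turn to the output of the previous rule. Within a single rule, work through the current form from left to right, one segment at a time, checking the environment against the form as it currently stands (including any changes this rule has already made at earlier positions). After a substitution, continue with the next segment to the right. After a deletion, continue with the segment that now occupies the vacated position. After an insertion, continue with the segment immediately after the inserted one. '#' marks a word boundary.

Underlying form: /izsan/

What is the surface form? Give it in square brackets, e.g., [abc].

(1) Initial Consonant Epenthesis: [izsan] → [tizsan]
(2) Palatal Assibilation: [tizsan] → [sizsan]

[sizsan]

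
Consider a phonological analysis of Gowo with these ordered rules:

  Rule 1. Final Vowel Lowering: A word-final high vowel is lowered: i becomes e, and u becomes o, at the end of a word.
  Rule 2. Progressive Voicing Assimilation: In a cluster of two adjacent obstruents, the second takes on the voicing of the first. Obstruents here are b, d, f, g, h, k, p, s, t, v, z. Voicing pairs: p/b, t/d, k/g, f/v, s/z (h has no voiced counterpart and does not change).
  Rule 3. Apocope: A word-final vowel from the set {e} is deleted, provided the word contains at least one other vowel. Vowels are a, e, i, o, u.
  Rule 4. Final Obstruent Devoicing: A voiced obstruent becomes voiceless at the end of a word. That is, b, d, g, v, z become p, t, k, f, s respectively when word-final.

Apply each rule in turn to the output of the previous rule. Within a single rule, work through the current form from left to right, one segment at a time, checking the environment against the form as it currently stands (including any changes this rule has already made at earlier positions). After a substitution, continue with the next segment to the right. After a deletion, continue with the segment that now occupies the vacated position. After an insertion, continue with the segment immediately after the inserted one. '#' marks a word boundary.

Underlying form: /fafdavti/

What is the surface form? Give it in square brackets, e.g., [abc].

[faftavt]

Rule 1 Final Vowel Lowering: [fafdavti] → [fafdavte]
Rule 2 Progressive Voicing Assimilation: [fafdavte] → [faftavde]
Rule 3 Apocope: [faftavde] → [faftavd]
Rule 4 Final Obstruent Devoicing: [faftavd] → [faftavt]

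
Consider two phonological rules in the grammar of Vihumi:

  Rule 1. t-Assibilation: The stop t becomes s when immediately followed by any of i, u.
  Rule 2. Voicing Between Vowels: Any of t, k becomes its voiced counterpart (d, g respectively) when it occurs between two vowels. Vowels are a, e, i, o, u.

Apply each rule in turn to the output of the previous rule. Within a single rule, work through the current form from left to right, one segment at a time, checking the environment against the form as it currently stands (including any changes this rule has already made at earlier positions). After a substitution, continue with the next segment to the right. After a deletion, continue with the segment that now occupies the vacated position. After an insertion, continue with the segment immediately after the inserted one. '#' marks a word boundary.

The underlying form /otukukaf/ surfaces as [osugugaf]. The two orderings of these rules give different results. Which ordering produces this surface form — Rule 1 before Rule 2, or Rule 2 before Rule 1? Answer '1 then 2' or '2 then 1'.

1 then 2

Order 1 then 2:
  1 t-Assibilation: [otukukaf] → [osukukaf]
  2 Voicing Between Vowels: [osukukaf] → [osugugaf]
  result: [osugugaf]
Order 2 then 1:
  2 Voicing Between Vowels: [otukukaf] → [odugugaf]
  1 t-Assibilation: no change — [odugugaf]
  result: [odugugaf]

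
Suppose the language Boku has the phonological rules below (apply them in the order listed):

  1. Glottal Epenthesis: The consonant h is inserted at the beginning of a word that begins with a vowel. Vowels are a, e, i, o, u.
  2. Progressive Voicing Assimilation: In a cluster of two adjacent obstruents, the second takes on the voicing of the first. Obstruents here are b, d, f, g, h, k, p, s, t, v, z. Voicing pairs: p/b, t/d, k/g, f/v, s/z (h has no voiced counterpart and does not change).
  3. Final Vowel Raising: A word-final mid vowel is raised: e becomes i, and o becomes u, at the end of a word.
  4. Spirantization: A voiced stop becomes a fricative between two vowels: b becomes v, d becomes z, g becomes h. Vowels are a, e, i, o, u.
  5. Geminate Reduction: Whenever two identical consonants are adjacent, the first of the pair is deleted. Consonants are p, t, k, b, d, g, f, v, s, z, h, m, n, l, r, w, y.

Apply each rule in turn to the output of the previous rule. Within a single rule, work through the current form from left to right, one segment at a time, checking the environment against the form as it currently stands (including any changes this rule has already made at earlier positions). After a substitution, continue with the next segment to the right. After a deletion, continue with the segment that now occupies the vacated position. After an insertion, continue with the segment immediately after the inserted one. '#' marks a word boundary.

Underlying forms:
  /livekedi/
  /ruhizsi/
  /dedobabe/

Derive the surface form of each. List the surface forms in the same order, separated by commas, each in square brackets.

[livekezi], [ruhizi], [dezovavi]

/livekedi/:
  1 Glottal Epenthesis: no change — [livekedi]
  2 Progressive Voicing Assimilation: no change — [livekedi]
  3 Final Vowel Raising: no change — [livekedi]
  4 Spirantization: [livekedi] → [livekezi]
  5 Geminate Reduction: no change — [livekezi]
/ruhizsi/:
  1 Glottal Epenthesis: no change — [ruhizsi]
  2 Progressive Voicing Assimilation: [ruhizsi] → [ruhizzi]
  3 Final Vowel Raising: no change — [ruhizzi]
  4 Spirantization: no change — [ruhizzi]
  5 Geminate Reduction: [ruhizzi] → [ruhizi]
/dedobabe/:
  1 Glottal Epenthesis: no change — [dedobabe]
  2 Progressive Voicing Assimilation: no change — [dedobabe]
  3 Final Vowel Raising: [dedobabe] → [dedobabi]
  4 Spirantization: [dedobabi] → [dezovavi]
  5 Geminate Reduction: no change — [dezovavi]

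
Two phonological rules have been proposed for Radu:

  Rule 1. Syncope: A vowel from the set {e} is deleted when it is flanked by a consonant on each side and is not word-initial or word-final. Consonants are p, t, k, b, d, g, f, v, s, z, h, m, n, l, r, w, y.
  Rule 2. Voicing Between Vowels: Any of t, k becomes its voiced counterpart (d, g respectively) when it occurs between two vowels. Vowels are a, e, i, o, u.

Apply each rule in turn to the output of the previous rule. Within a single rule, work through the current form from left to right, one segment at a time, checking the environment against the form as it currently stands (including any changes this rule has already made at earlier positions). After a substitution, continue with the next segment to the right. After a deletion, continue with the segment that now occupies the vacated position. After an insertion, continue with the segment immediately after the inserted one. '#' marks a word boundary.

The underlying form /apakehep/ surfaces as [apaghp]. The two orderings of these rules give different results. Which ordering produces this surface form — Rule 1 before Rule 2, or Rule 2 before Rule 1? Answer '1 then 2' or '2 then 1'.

Order 1 then 2:
  1 Syncope: [apakehep] → [apakhp]
  2 Voicing Between Vowels: no change — [apakhp]
  result: [apakhp]
Order 2 then 1:
  2 Voicing Between Vowels: [apakehep] → [apagehep]
  1 Syncope: [apagehep] → [apaghp]
  result: [apaghp]

2 then 1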